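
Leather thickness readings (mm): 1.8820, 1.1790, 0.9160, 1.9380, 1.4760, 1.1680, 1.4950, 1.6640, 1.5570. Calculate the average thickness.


Formula: Average = sum / n
Substituting: Average = 13.2750 / 9
Result: 1.4750 mm


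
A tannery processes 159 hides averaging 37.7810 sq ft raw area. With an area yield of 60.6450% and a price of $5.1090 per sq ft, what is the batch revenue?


Raw_total = N * avg_area = 159 * 37.7810 = 6007.1790 sq ft
Finished = Raw_total * yield / 100 = 6007.1790 * 60.6450 / 100 = 3643.0537 sq ft
Value = Finished * price = 3643.0537 * 5.1090 = 18612.3614 $


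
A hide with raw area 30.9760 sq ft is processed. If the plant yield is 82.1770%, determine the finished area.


Formula: finished = raw * yield / 100
Substituting: finished = 30.9760 * 82.1770 / 100
Result: 25.4551 sq ft


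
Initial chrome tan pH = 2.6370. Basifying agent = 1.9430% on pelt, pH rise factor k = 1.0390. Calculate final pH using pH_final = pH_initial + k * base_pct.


Formula: pH_final = pH_initial + k * base_pct
Substituting: pH_final = 2.6370 + 1.0390 * 1.9430
Result: 4.6558


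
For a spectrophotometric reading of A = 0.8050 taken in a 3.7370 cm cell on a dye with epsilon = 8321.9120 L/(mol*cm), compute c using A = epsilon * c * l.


Formula: c = A / (epsilon * l)
Substituting: c = 0.8050 / (8321.9120 * 3.7370)
Result: 2.5885e-05 mol/L


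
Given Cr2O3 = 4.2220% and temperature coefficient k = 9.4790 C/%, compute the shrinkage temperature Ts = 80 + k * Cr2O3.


Formula: Ts = 80 + k * Cr2O3
Substituting: Ts = 80 + 9.4790 * 4.2220
Result: 120.0203 C


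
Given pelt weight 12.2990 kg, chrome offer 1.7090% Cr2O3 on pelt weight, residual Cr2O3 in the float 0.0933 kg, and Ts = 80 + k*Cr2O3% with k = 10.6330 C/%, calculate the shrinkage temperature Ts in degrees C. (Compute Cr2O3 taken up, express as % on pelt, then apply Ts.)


Offered = pelt * offer_pct / 100 = 12.2990 * 1.7090 / 100 = 0.2102 kg
Uptake = offered - residual = 0.2102 - 0.0933 = 0.1169 kg
Cr2O3% on pelt = uptake / pelt * 100 = 0.1169 / 12.2990 * 100 = 0.9504 %
Ts = 80 + k * Cr2O3% = 80 + 10.6330 * 0.9504 = 90.1056 C


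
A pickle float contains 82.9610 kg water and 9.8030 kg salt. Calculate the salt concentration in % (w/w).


Formula: Conc = salt / (water + salt) * 100
Substituting: Conc = 9.8030 / (82.9610 + 9.8030) * 100
Result: 10.5677 %


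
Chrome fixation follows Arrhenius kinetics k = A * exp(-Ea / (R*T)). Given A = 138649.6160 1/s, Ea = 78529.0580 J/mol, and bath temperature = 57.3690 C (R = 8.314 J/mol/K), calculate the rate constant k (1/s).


T_K = T_C + 273.15 = 57.3690 + 273.15 = 330.5190 K
exponent = -Ea / (R * T_K) = -78529.0580 / (8.314 * 330.5190) = -28.5775
k = A * exp(exponent) = 138649.6160 * exp(-28.5775) = 5.3812e-08 1/s


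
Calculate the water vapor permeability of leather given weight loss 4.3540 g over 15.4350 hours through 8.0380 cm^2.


Formula: WVP = loss / (area * time)
Substituting: WVP = 4.3540 / (8.0380 * 15.4350)
Result: 0.0350941 g/(cm^2*hr)


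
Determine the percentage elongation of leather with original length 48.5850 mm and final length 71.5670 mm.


Formula: Elongation = (Lf - L0) / L0 * 100
Substituting: Elongation = (71.5670 - 48.5850) / 48.5850 * 100
Result: 47.3027 %


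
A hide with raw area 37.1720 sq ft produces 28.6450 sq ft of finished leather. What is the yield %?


Formula: Yield = finished / raw * 100
Substituting: Yield = 28.6450 / 37.1720 * 100
Result: 77.0607 %


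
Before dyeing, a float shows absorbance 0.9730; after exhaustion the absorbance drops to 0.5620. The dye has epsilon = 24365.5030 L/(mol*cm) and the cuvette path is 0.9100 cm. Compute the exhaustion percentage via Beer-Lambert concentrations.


c_initial = A_i / (epsilon * l) = 0.9730 / (24365.5030 * 0.9100) = 4.3883e-05 mol/L
c_final = A_f / (epsilon * l) = 0.5620 / (24365.5030 * 0.9100) = 2.5347e-05 mol/L
Exhaustion = (c_initial - c_final) / c_initial * 100 = (4.3883e-05 - 2.5347e-05) / 4.3883e-05 * 100 = 42.2405 %


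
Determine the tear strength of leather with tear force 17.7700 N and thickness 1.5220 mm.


Formula: Tear strength = force / thickness
Substituting: Tear strength = 17.7700 / 1.5220
Result: 11.6754 N/mm


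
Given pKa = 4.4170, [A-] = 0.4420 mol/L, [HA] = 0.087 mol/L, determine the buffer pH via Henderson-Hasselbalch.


ratio = [A-] / [HA] = 0.4420 / 0.087 = 5.0805
log10(ratio) = 0.7059
pH = pKa + log10(ratio) = 4.4170 + 0.7059 = 5.1229


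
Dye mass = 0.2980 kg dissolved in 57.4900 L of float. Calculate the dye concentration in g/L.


Formula: Conc = dye_mass(kg) / volume(L) * 1000
Substituting: Conc = 0.2980 / 57.4900 * 1000
Result: 5.1835 g/L


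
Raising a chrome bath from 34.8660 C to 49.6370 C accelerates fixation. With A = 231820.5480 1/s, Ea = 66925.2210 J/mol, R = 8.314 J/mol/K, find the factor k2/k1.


T1 = 34.8660 + 273.15 = 308.0160 K; T2 = 49.6370 + 273.15 = 322.7870 K
k1 = A * exp(-Ea/(R*T1)) = 231820.5480 * exp(-66925.2210/(8.314*308.0160)) = 1.0358e-06 1/s
k2 = A * exp(-Ea/(R*T2)) = 231820.5480 * exp(-66925.2210/(8.314*322.7870)) = 3.4250e-06 1/s
k2/k1 = 3.4250e-06 / 1.0358e-06 = 3.3066


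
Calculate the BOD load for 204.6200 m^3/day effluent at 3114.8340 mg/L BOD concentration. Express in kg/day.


Formula: BOD_load = volume * conc / 1000
Substituting: BOD_load = 204.6200 * 3114.8340 / 1000
Result: 637.3573 kg/day


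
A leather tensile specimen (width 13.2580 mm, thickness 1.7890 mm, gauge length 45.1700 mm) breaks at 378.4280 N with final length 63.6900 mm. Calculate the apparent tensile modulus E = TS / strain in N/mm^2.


TS = F / (w * t) = 378.4280 / (13.2580 * 1.7890) = 15.9549 N/mm^2
strain = (Lf - L0) / L0 = (63.6900 - 45.1700) / 45.1700 = 0.4100
E = TS / strain = 15.9549 / 0.4100 = 38.9138 N/mm^2


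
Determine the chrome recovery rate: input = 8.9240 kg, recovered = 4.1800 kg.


Formula: Recovery = recovered / input * 100
Substituting: Recovery = 4.1800 / 8.9240 * 100
Result: 46.8400 %


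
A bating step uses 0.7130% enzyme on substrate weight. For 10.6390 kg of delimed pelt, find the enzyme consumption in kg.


Formula: Enzyme = substrate * pct / 100
Substituting: Enzyme = 10.6390 * 0.7130 / 100
Result: 0.0758561 kg


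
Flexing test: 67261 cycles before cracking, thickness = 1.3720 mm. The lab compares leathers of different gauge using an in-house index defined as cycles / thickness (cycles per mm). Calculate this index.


Formula: Index = cycles / thickness
Substituting: Index = 67261 / 1.3720
Result: 49024.0525 cycles/mm


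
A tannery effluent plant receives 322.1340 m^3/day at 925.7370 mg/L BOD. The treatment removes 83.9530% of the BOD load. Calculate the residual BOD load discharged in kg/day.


Load_in = volume * conc / 1000 = 322.1340 * 925.7370 / 1000 = 298.2114 kg/day
Removed = Load_in * eff / 100 = 298.2114 * 83.9530 / 100 = 250.3574 kg/day
Load_out = Load_in - Removed = 298.2114 - 250.3574 = 47.8540 kg/day


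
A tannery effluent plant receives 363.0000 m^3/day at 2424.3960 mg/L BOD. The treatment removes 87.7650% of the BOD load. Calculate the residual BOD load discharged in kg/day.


Load_in = volume * conc / 1000 = 363.0000 * 2424.3960 / 1000 = 880.0557 kg/day
Removed = Load_in * eff / 100 = 880.0557 * 87.7650 / 100 = 772.3809 kg/day
Load_out = Load_in - Removed = 880.0557 - 772.3809 = 107.6748 kg/day


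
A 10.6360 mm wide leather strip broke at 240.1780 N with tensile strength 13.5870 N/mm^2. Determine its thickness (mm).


Formula: t = F / (TS * w)
Substituting: t = 240.1780 / (13.5870 * 10.6360)
Result: 1.6620 mm


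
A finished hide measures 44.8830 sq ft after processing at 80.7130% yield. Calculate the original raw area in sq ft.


Formula: raw = finished * 100 / yield
Substituting: raw = 44.8830 * 100 / 80.7130
Result: 55.6081 sq ft


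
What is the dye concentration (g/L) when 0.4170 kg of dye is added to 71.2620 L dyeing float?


Formula: Conc = dye_mass(kg) / volume(L) * 1000
Substituting: Conc = 0.4170 / 71.2620 * 1000
Result: 5.8516 g/L


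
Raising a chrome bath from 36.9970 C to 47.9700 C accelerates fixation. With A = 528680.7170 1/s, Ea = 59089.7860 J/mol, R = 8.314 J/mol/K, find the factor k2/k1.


T1 = 36.9970 + 273.15 = 310.1470 K; T2 = 47.9700 + 273.15 = 321.1200 K
k1 = A * exp(-Ea/(R*T1)) = 528680.7170 * exp(-59089.7860/(8.314*310.1470)) = 5.9019e-05 1/s
k2 = A * exp(-Ea/(R*T2)) = 528680.7170 * exp(-59089.7860/(8.314*321.1200)) = 1.2914e-04 1/s
k2/k1 = 1.2914e-04 / 5.9019e-05 = 2.1881


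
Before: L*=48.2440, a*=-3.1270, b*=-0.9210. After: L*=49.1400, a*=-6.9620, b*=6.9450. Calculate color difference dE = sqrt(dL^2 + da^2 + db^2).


dL = 0.8960, da = -3.8350, db = 7.8660
dE = sqrt(0.8960^2 + (-3.8350)^2 + 7.8660^2) = 8.7968


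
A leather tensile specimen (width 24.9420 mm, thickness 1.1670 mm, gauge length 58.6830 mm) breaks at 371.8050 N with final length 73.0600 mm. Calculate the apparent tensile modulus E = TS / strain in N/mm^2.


TS = F / (w * t) = 371.8050 / (24.9420 * 1.1670) = 12.7736 N/mm^2
strain = (Lf - L0) / L0 = (73.0600 - 58.6830) / 58.6830 = 0.2450
E = TS / strain = 12.7736 / 0.2450 = 52.1383 N/mm^2


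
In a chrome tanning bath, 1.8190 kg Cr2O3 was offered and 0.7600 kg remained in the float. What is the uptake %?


Formula: Uptake = (offered - residual) / offered * 100
Substituting: Uptake = (1.8190 - 0.7600) / 1.8190 * 100
Result: 58.2188 %


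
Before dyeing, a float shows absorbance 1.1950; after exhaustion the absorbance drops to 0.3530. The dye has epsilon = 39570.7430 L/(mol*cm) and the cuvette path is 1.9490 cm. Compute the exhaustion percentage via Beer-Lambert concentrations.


c_initial = A_i / (epsilon * l) = 1.1950 / (39570.7430 * 1.9490) = 1.5495e-05 mol/L
c_final = A_f / (epsilon * l) = 0.3530 / (39570.7430 * 1.9490) = 4.5771e-06 mol/L
Exhaustion = (c_initial - c_final) / c_initial * 100 = (1.5495e-05 - 4.5771e-06) / 1.5495e-05 * 100 = 70.4603 %


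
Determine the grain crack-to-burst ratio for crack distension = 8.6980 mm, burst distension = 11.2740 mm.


Formula: Ratio = crack / burst
Substituting: Ratio = 8.6980 / 11.2740
Result: 0.7715


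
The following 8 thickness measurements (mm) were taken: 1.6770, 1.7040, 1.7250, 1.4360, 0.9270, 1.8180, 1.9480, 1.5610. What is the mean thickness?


Formula: Average = sum / n
Substituting: Average = 12.7960 / 8
Result: 1.5995 mm


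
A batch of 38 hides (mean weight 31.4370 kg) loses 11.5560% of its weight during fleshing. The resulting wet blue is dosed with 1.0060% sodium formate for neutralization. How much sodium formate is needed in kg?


Total_raw = N * avg_wt = 38 * 31.4370 = 1194.6060 kg
Substrate = Total_raw * (1 - loss/100) = 1194.6060 * (1 - 11.5560/100) = 1056.5573 kg
Neutralizer = Substrate * pct / 100 = 1056.5573 * 1.0060 / 100 = 10.6290 kg


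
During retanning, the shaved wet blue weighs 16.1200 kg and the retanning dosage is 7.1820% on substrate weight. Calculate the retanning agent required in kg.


Formula: Retan = substrate * pct / 100
Substituting: Retan = 16.1200 * 7.1820 / 100
Result: 1.1577 kg


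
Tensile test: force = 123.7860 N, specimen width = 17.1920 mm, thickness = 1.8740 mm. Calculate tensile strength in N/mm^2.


Formula: TS = force / (width * thickness)
Substituting: TS = 123.7860 / (17.1920 * 1.8740)
Result: 3.8422 N/mm^2


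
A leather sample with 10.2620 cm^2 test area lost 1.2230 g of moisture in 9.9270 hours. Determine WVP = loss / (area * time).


Formula: WVP = loss / (area * time)
Substituting: WVP = 1.2230 / (10.2620 * 9.9270)
Result: 0.0120054 g/(cm^2*hr)


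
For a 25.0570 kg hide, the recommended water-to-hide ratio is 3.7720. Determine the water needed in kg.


Formula: Water = hide_weight * ratio
Substituting: Water = 25.0570 * 3.7720
Result: 94.5150 kg


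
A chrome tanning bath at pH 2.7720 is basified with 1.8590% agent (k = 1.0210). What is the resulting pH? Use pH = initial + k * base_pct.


Formula: pH_final = pH_initial + k * base_pct
Substituting: pH_final = 2.7720 + 1.0210 * 1.8590
Result: 4.6700


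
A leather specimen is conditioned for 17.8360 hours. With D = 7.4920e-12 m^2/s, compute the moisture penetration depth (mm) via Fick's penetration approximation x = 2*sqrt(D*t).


t = 17.8360 hr * 3600 = 64209.6000 s
D * t = 7.4920e-12 * 64209.6000 = 4.8106e-07
x = 2 * sqrt(D*t) = 2 * sqrt(4.8106e-07) = 0.00138717 m = 1.3872 mm


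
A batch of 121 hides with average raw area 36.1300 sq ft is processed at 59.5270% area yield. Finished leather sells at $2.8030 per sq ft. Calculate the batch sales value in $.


Raw_total = N * avg_area = 121 * 36.1300 = 4371.7300 sq ft
Finished = Raw_total * yield / 100 = 4371.7300 * 59.5270 / 100 = 2602.3597 sq ft
Value = Finished * price = 2602.3597 * 2.8030 = 7294.4143 $


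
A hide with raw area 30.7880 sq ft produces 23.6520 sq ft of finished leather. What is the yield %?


Formula: Yield = finished / raw * 100
Substituting: Yield = 23.6520 / 30.7880 * 100
Result: 76.8221 %


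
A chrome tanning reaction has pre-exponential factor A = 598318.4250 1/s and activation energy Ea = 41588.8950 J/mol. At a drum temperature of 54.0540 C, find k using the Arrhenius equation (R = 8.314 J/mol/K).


T_K = T_C + 273.15 = 54.0540 + 273.15 = 327.2040 K
exponent = -Ea / (R * T_K) = -41588.8950 / (8.314 * 327.2040) = -15.2879
k = A * exp(exponent) = 598318.4250 * exp(-15.2879) = 0.1372 1/s


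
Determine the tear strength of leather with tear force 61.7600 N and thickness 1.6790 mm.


Formula: Tear strength = force / thickness
Substituting: Tear strength = 61.7600 / 1.6790
Result: 36.7838 N/mm


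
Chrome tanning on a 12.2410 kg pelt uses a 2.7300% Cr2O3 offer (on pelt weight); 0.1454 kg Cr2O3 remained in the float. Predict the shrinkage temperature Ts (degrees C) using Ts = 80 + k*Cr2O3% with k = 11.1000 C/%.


Offered = pelt * offer_pct / 100 = 12.2410 * 2.7300 / 100 = 0.3342 kg
Uptake = offered - residual = 0.3342 - 0.1454 = 0.1888 kg
Cr2O3% on pelt = uptake / pelt * 100 = 0.1888 / 12.2410 * 100 = 1.5422 %
Ts = 80 + k * Cr2O3% = 80 + 11.1000 * 1.5422 = 97.1183 C


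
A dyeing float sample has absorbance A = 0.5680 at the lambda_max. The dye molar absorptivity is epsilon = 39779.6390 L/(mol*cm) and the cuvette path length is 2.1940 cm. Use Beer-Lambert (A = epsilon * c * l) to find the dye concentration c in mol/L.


Formula: c = A / (epsilon * l)
Substituting: c = 0.5680 / (39779.6390 * 2.1940)
Result: 6.5080e-06 mol/L


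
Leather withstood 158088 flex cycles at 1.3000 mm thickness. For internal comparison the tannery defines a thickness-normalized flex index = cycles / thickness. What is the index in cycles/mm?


Formula: Index = cycles / thickness
Substituting: Index = 158088 / 1.3000
Result: 121606.1538 cycles/mm


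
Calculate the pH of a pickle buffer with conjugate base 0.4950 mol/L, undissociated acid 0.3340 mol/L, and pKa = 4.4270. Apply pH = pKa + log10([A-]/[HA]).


ratio = [A-] / [HA] = 0.4950 / 0.3340 = 1.4820
log10(ratio) = 0.1709
pH = pKa + log10(ratio) = 4.4270 + 0.1709 = 4.5979


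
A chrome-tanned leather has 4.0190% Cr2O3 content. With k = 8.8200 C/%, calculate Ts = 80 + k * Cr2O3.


Formula: Ts = 80 + k * Cr2O3
Substituting: Ts = 80 + 8.8200 * 4.0190
Result: 115.4476 C


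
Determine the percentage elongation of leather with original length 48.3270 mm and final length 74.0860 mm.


Formula: Elongation = (Lf - L0) / L0 * 100
Substituting: Elongation = (74.0860 - 48.3270) / 48.3270 * 100
Result: 53.3015 %


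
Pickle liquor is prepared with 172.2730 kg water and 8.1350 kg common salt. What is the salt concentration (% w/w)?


Formula: Conc = salt / (water + salt) * 100
Substituting: Conc = 8.1350 / (172.2730 + 8.1350) * 100
Result: 4.5092 %


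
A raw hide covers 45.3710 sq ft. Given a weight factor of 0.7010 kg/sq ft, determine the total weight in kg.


Formula: Weight = area * weight_per_sqft
Substituting: Weight = 45.3710 * 0.7010
Result: 31.8051 kg


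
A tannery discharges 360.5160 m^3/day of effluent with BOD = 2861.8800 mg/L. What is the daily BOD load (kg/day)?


Formula: BOD_load = volume * conc / 1000
Substituting: BOD_load = 360.5160 * 2861.8800 / 1000
Result: 1031.7535 kg/day


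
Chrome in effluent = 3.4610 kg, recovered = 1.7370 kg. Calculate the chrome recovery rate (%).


Formula: Recovery = recovered / input * 100
Substituting: Recovery = 1.7370 / 3.4610 * 100
Result: 50.1878 %


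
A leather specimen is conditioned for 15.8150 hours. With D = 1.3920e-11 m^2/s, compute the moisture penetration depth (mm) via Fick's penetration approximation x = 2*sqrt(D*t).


t = 15.8150 hr * 3600 = 56934.0000 s
D * t = 1.3920e-11 * 56934.0000 = 7.9252e-07
x = 2 * sqrt(D*t) = 2 * sqrt(7.9252e-07) = 0.00178047 m = 1.7805 mm


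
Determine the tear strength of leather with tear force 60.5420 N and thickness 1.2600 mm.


Formula: Tear strength = force / thickness
Substituting: Tear strength = 60.5420 / 1.2600
Result: 48.0492 N/mm


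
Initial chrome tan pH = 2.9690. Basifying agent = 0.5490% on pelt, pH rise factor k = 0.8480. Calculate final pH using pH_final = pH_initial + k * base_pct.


Formula: pH_final = pH_initial + k * base_pct
Substituting: pH_final = 2.9690 + 0.8480 * 0.5490
Result: 3.4346


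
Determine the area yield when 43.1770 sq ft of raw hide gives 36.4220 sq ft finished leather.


Formula: Yield = finished / raw * 100
Substituting: Yield = 36.4220 / 43.1770 * 100
Result: 84.3551 %


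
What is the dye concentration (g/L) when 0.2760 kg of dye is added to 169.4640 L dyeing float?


Formula: Conc = dye_mass(kg) / volume(L) * 1000
Substituting: Conc = 0.2760 / 169.4640 * 1000
Result: 1.6287 g/L


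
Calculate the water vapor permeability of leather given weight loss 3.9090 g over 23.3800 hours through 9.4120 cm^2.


Formula: WVP = loss / (area * time)
Substituting: WVP = 3.9090 / (9.4120 * 23.3800)
Result: 0.0177639 g/(cm^2*hr)


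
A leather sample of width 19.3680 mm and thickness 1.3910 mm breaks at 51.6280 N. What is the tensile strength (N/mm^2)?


Formula: TS = force / (width * thickness)
Substituting: TS = 51.6280 / (19.3680 * 1.3910)
Result: 1.9163 N/mm^2


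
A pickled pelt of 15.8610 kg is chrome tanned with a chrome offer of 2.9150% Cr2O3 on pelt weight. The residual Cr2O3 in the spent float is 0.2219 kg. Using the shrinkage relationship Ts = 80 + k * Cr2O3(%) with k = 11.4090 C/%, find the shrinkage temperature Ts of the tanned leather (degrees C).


Offered = pelt * offer_pct / 100 = 15.8610 * 2.9150 / 100 = 0.4623 kg
Uptake = offered - residual = 0.4623 - 0.2219 = 0.2404 kg
Cr2O3% on pelt = uptake / pelt * 100 = 0.2404 / 15.8610 * 100 = 1.5160 %
Ts = 80 + k * Cr2O3% = 80 + 11.4090 * 1.5160 = 97.2957 C


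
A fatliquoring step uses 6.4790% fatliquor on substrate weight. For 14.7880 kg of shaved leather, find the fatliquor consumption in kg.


Formula: Fat = substrate * pct / 100
Substituting: Fat = 14.7880 * 6.4790 / 100
Result: 0.9581 kg


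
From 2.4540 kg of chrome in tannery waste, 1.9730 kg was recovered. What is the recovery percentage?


Formula: Recovery = recovered / input * 100
Substituting: Recovery = 1.9730 / 2.4540 * 100
Result: 80.3993 %


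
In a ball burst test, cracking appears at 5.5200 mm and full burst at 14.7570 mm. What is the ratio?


Formula: Ratio = crack / burst
Substituting: Ratio = 5.5200 / 14.7570
Result: 0.3741


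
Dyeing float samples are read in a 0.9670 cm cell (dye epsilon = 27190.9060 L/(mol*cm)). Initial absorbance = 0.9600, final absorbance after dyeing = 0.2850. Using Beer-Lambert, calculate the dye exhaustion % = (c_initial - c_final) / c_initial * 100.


c_initial = A_i / (epsilon * l) = 0.9600 / (27190.9060 * 0.9670) = 3.6511e-05 mol/L
c_final = A_f / (epsilon * l) = 0.2850 / (27190.9060 * 0.9670) = 1.0839e-05 mol/L
Exhaustion = (c_initial - c_final) / c_initial * 100 = (3.6511e-05 - 1.0839e-05) / 3.6511e-05 * 100 = 70.3125 %


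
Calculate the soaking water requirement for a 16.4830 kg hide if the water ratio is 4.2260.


Formula: Water = hide_weight * ratio
Substituting: Water = 16.4830 * 4.2260
Result: 69.6572 kg


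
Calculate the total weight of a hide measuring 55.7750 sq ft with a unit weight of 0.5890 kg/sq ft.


Formula: Weight = area * weight_per_sqft
Substituting: Weight = 55.7750 * 0.5890
Result: 32.8515 kg


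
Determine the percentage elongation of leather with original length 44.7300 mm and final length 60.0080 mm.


Formula: Elongation = (Lf - L0) / L0 * 100
Substituting: Elongation = (60.0080 - 44.7300) / 44.7300 * 100
Result: 34.1560 %


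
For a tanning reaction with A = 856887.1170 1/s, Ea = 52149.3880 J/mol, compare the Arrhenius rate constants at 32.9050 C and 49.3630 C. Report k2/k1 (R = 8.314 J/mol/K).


T1 = 32.9050 + 273.15 = 306.0550 K; T2 = 49.3630 + 273.15 = 322.5130 K
k1 = A * exp(-Ea/(R*T1)) = 856887.1170 * exp(-52149.3880/(8.314*306.0550)) = 0.00107703 1/s
k2 = A * exp(-Ea/(R*T2)) = 856887.1170 * exp(-52149.3880/(8.314*322.5130)) = 0.00306502 1/s
k2/k1 = 0.00306502 / 0.00107703 = 2.8458


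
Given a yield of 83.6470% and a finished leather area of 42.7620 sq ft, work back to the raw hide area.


Formula: raw = finished * 100 / yield
Substituting: raw = 42.7620 * 100 / 83.6470
Result: 51.1220 sq ft


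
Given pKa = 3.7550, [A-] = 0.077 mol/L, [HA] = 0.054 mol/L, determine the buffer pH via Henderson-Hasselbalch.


ratio = [A-] / [HA] = 0.077 / 0.054 = 1.4259
log10(ratio) = 0.1541
pH = pKa + log10(ratio) = 3.7550 + 0.1541 = 3.9091


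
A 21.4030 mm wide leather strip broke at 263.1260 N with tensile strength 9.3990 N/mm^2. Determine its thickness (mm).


Formula: t = F / (TS * w)
Substituting: t = 263.1260 / (9.3990 * 21.4030)
Result: 1.3080 mm


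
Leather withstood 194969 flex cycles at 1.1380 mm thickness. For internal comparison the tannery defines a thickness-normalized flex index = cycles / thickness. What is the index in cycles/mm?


Formula: Index = cycles / thickness
Substituting: Index = 194969 / 1.1380
Result: 171326.0105 cycles/mm


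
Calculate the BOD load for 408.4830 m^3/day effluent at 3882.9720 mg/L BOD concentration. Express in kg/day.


Formula: BOD_load = volume * conc / 1000
Substituting: BOD_load = 408.4830 * 3882.9720 / 1000
Result: 1586.1281 kg/day


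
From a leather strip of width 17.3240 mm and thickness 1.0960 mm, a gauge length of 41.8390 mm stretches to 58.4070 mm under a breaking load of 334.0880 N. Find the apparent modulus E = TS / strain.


TS = F / (w * t) = 334.0880 / (17.3240 * 1.0960) = 17.5955 N/mm^2
strain = (Lf - L0) / L0 = (58.4070 - 41.8390) / 41.8390 = 0.3960
E = TS / strain = 17.5955 / 0.3960 = 44.4338 N/mm^2


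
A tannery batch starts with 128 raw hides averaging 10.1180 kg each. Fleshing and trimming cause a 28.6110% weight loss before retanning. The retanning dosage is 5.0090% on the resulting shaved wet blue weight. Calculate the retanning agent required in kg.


Total_raw = N * avg_wt = 128 * 10.1180 = 1295.1040 kg
Substrate = Total_raw * (1 - loss/100) = 1295.1040 * (1 - 28.6110/100) = 924.5618 kg
Retan = Substrate * pct / 100 = 924.5618 * 5.0090 / 100 = 46.3113 kg


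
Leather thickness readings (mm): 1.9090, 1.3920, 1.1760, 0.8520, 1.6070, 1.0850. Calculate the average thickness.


Formula: Average = sum / n
Substituting: Average = 8.0210 / 6
Result: 1.3368 mm


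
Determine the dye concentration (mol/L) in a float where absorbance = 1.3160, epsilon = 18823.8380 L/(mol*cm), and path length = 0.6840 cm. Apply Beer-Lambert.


Formula: c = A / (epsilon * l)
Substituting: c = 1.3160 / (18823.8380 * 0.6840)
Result: 1.0221e-04 mol/L


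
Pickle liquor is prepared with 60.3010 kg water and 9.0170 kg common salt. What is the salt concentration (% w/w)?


Formula: Conc = salt / (water + salt) * 100
Substituting: Conc = 9.0170 / (60.3010 + 9.0170) * 100
Result: 13.0082 %


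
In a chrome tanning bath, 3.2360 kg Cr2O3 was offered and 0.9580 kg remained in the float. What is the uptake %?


Formula: Uptake = (offered - residual) / offered * 100
Substituting: Uptake = (3.2360 - 0.9580) / 3.2360 * 100
Result: 70.3956 %


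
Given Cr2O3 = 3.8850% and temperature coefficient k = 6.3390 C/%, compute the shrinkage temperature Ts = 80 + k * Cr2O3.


Formula: Ts = 80 + k * Cr2O3
Substituting: Ts = 80 + 6.3390 * 3.8850
Result: 104.6270 C


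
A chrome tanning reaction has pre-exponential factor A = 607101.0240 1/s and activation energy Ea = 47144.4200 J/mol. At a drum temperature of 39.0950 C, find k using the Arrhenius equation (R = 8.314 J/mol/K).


T_K = T_C + 273.15 = 39.0950 + 273.15 = 312.2450 K
exponent = -Ea / (R * T_K) = -47144.4200 / (8.314 * 312.2450) = -18.1604
k = A * exp(exponent) = 607101.0240 * exp(-18.1604) = 0.00787609 1/s


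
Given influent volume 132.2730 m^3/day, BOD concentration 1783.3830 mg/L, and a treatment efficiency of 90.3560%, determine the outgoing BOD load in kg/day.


Load_in = volume * conc / 1000 = 132.2730 * 1783.3830 / 1000 = 235.8934 kg/day
Removed = Load_in * eff / 100 = 235.8934 * 90.3560 / 100 = 213.1439 kg/day
Load_out = Load_in - Removed = 235.8934 - 213.1439 = 22.7496 kg/day


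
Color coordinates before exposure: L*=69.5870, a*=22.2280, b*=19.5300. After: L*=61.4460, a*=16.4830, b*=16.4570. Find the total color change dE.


dL = -8.1410, da = -5.7450, db = -3.0730
dE = sqrt((-8.1410)^2 + (-5.7450)^2 + (-3.0730)^2) = 10.4271


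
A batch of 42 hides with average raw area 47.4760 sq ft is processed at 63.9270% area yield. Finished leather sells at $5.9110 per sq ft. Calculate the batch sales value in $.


Raw_total = N * avg_area = 42 * 47.4760 = 1993.9920 sq ft
Finished = Raw_total * yield / 100 = 1993.9920 * 63.9270 / 100 = 1274.6993 sq ft
Value = Finished * price = 1274.6993 * 5.9110 = 7534.7474 $


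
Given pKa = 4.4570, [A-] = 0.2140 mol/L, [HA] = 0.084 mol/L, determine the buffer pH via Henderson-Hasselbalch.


ratio = [A-] / [HA] = 0.2140 / 0.084 = 2.5476
log10(ratio) = 0.4061
pH = pKa + log10(ratio) = 4.4570 + 0.4061 = 4.8631


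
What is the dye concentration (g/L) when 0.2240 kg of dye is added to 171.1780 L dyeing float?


Formula: Conc = dye_mass(kg) / volume(L) * 1000
Substituting: Conc = 0.2240 / 171.1780 * 1000
Result: 1.3086 g/L


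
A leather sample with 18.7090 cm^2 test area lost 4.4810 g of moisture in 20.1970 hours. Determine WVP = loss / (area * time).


Formula: WVP = loss / (area * time)
Substituting: WVP = 4.4810 / (18.7090 * 20.1970)
Result: 0.0118587 g/(cm^2*hr)


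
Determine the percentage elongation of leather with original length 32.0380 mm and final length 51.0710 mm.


Formula: Elongation = (Lf - L0) / L0 * 100
Substituting: Elongation = (51.0710 - 32.0380) / 32.0380 * 100
Result: 59.4076 %


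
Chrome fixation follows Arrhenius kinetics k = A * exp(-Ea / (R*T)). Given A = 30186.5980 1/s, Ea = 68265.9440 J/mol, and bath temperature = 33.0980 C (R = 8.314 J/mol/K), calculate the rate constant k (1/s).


T_K = T_C + 273.15 = 33.0980 + 273.15 = 306.2480 K
exponent = -Ea / (R * T_K) = -68265.9440 / (8.314 * 306.2480) = -26.8115
k = A * exp(exponent) = 30186.5980 * exp(-26.8115) = 6.8507e-08 1/s


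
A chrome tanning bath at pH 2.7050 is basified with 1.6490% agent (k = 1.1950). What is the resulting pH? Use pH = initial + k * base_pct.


Formula: pH_final = pH_initial + k * base_pct
Substituting: pH_final = 2.7050 + 1.1950 * 1.6490
Result: 4.6756


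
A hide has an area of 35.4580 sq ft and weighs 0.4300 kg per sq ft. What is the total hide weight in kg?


Formula: Weight = area * weight_per_sqft
Substituting: Weight = 35.4580 * 0.4300
Result: 15.2469 kg


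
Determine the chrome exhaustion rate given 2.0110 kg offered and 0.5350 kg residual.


Formula: Uptake = (offered - residual) / offered * 100
Substituting: Uptake = (2.0110 - 0.5350) / 2.0110 * 100
Result: 73.3963 %


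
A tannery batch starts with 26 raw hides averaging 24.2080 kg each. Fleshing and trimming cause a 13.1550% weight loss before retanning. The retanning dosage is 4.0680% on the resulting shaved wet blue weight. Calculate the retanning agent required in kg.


Total_raw = N * avg_wt = 26 * 24.2080 = 629.4080 kg
Substrate = Total_raw * (1 - loss/100) = 629.4080 * (1 - 13.1550/100) = 546.6094 kg
Retan = Substrate * pct / 100 = 546.6094 * 4.0680 / 100 = 22.2361 kg


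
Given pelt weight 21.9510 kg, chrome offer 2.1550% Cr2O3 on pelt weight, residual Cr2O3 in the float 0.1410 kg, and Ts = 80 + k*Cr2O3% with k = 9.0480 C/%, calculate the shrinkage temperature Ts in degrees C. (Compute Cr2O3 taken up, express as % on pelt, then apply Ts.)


Offered = pelt * offer_pct / 100 = 21.9510 * 2.1550 / 100 = 0.4730 kg
Uptake = offered - residual = 0.4730 - 0.1410 = 0.3320 kg
Cr2O3% on pelt = uptake / pelt * 100 = 0.3320 / 21.9510 * 100 = 1.5127 %
Ts = 80 + k * Cr2O3% = 80 + 9.0480 * 1.5127 = 93.6865 C


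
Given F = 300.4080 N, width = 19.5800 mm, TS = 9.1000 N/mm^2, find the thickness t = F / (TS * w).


Formula: t = F / (TS * w)
Substituting: t = 300.4080 / (9.1000 * 19.5800)
Result: 1.6860 mm


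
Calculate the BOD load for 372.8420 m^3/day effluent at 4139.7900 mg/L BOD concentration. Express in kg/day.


Formula: BOD_load = volume * conc / 1000
Substituting: BOD_load = 372.8420 * 4139.7900 / 1000
Result: 1543.4876 kg/day


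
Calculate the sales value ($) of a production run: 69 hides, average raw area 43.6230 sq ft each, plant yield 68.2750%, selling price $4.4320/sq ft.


Raw_total = N * avg_area = 69 * 43.6230 = 3009.9870 sq ft
Finished = Raw_total * yield / 100 = 3009.9870 * 68.2750 / 100 = 2055.0686 sq ft
Value = Finished * price = 2055.0686 * 4.4320 = 9108.0641 $


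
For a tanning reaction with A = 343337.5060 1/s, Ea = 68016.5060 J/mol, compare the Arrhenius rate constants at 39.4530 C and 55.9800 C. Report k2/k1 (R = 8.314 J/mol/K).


T1 = 39.4530 + 273.15 = 312.6030 K; T2 = 55.9800 + 273.15 = 329.1300 K
k1 = A * exp(-Ea/(R*T1)) = 343337.5060 * exp(-68016.5060/(8.314*312.6030)) = 1.4792e-06 1/s
k2 = A * exp(-Ea/(R*T2)) = 343337.5060 * exp(-68016.5060/(8.314*329.1300)) = 5.5050e-06 1/s
k2/k1 = 5.5050e-06 / 1.4792e-06 = 3.7215


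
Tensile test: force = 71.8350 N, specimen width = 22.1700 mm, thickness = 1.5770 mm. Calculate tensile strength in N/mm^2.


Formula: TS = force / (width * thickness)
Substituting: TS = 71.8350 / (22.1700 * 1.5770)
Result: 2.0547 N/mm^2


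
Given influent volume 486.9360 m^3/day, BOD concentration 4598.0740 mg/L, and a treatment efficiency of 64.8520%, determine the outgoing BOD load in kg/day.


Load_in = volume * conc / 1000 = 486.9360 * 4598.0740 / 1000 = 2238.9678 kg/day
Removed = Load_in * eff / 100 = 2238.9678 * 64.8520 / 100 = 1452.0154 kg/day
Load_out = Load_in - Removed = 2238.9678 - 1452.0154 = 786.9524 kg/day


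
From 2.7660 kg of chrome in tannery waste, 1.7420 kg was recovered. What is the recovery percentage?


Formula: Recovery = recovered / input * 100
Substituting: Recovery = 1.7420 / 2.7660 * 100
Result: 62.9790 %


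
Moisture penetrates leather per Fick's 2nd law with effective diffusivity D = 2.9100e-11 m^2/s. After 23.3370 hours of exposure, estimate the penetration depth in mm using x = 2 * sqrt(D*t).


t = 23.3370 hr * 3600 = 84013.2000 s
D * t = 2.9100e-11 * 84013.2000 = 2.4448e-06
x = 2 * sqrt(D*t) = 2 * sqrt(2.4448e-06) = 0.00312716 m = 3.1272 mm


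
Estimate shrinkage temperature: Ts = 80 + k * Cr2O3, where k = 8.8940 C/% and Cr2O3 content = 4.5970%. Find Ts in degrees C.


Formula: Ts = 80 + k * Cr2O3
Substituting: Ts = 80 + 8.8940 * 4.5970
Result: 120.8857 C


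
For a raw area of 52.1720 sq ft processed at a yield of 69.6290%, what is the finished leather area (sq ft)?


Formula: finished = raw * yield / 100
Substituting: finished = 52.1720 * 69.6290 / 100
Result: 36.3268 sq ft


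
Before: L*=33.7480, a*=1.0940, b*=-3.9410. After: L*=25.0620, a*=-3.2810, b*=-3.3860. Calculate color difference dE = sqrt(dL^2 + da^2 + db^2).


dL = -8.6860, da = -4.3750, db = 0.5550
dE = sqrt((-8.6860)^2 + (-4.3750)^2 + 0.5550^2) = 9.7414


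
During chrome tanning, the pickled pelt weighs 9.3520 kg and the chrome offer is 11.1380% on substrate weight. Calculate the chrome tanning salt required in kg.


Formula: Chrome = substrate * pct / 100
Substituting: Chrome = 9.3520 * 11.1380 / 100
Result: 1.0416 kg


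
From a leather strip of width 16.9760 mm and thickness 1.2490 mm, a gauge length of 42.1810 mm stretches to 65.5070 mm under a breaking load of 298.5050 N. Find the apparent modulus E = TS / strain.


TS = F / (w * t) = 298.5050 / (16.9760 * 1.2490) = 14.0784 N/mm^2
strain = (Lf - L0) / L0 = (65.5070 - 42.1810) / 42.1810 = 0.5530
E = TS / strain = 14.0784 / 0.5530 = 25.4584 N/mm^2


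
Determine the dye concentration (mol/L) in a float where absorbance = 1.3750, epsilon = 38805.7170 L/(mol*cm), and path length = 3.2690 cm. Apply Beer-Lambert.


Formula: c = A / (epsilon * l)
Substituting: c = 1.3750 / (38805.7170 * 3.2690)
Result: 1.0839e-05 mol/L


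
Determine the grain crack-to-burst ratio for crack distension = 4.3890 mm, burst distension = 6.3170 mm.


Formula: Ratio = crack / burst
Substituting: Ratio = 4.3890 / 6.3170
Result: 0.6948


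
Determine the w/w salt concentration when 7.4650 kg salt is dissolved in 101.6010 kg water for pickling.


Formula: Conc = salt / (water + salt) * 100
Substituting: Conc = 7.4650 / (101.6010 + 7.4650) * 100
Result: 6.8445 %


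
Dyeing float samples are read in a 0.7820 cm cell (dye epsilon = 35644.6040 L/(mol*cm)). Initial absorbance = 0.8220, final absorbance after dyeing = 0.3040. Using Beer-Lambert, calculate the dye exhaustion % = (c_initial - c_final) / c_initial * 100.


c_initial = A_i / (epsilon * l) = 0.8220 / (35644.6040 * 0.7820) = 2.9490e-05 mol/L
c_final = A_f / (epsilon * l) = 0.3040 / (35644.6040 * 0.7820) = 1.0906e-05 mol/L
Exhaustion = (c_initial - c_final) / c_initial * 100 = (2.9490e-05 - 1.0906e-05) / 2.9490e-05 * 100 = 63.0170 %


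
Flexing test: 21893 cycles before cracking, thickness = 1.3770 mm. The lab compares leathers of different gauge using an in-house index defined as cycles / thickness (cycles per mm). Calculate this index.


Formula: Index = cycles / thickness
Substituting: Index = 21893 / 1.3770
Result: 15899.0559 cycles/mm


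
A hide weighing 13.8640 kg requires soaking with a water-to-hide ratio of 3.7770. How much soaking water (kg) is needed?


Formula: Water = hide_weight * ratio
Substituting: Water = 13.8640 * 3.7770
Result: 52.3643 kg


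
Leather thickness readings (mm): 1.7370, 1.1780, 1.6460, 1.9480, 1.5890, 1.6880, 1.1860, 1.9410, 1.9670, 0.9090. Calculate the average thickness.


Formula: Average = sum / n
Substituting: Average = 15.7890 / 10
Result: 1.5789 mm


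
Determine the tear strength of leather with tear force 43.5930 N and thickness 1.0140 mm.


Formula: Tear strength = force / thickness
Substituting: Tear strength = 43.5930 / 1.0140
Result: 42.9911 N/mm


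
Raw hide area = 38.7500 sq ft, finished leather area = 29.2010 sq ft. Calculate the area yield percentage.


Formula: Yield = finished / raw * 100
Substituting: Yield = 29.2010 / 38.7500 * 100
Result: 75.3574 %


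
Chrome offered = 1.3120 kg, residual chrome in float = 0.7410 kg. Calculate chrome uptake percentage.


Formula: Uptake = (offered - residual) / offered * 100
Substituting: Uptake = (1.3120 - 0.7410) / 1.3120 * 100
Result: 43.5213 %


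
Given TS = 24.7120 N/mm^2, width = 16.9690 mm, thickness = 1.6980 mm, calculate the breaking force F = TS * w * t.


Formula: F = TS * w * t
Substituting: F = 24.7120 * 16.9690 * 1.6980
Result: 712.0358 N


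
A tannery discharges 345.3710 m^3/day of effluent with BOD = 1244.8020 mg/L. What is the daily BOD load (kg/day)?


Formula: BOD_load = volume * conc / 1000
Substituting: BOD_load = 345.3710 * 1244.8020 / 1000
Result: 429.9185 kg/day


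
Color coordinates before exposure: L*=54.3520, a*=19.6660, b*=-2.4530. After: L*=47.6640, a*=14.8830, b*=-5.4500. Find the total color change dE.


dL = -6.6880, da = -4.7830, db = -2.9970
dE = sqrt((-6.6880)^2 + (-4.7830)^2 + (-2.9970)^2) = 8.7515


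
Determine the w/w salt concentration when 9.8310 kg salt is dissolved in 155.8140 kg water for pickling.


Formula: Conc = salt / (water + salt) * 100
Substituting: Conc = 9.8310 / (155.8140 + 9.8310) * 100
Result: 5.9350 %


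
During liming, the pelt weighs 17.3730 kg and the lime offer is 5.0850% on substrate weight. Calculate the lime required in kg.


Formula: Lime = substrate * pct / 100
Substituting: Lime = 17.3730 * 5.0850 / 100
Result: 0.8834 kg


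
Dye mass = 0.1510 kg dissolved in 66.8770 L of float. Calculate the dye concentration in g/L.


Formula: Conc = dye_mass(kg) / volume(L) * 1000
Substituting: Conc = 0.1510 / 66.8770 * 1000
Result: 2.2579 g/L


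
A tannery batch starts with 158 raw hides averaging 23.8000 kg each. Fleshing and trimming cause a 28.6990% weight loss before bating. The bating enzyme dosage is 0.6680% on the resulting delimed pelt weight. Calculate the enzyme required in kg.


Total_raw = N * avg_wt = 158 * 23.8000 = 3760.4000 kg
Substrate = Total_raw * (1 - loss/100) = 3760.4000 * (1 - 28.6990/100) = 2681.2028 kg
Enzyme = Substrate * pct / 100 = 2681.2028 * 0.6680 / 100 = 17.9104 kg


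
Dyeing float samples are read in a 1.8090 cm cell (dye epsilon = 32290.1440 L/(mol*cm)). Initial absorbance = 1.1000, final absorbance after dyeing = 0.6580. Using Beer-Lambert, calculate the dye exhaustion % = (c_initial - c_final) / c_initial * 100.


c_initial = A_i / (epsilon * l) = 1.1000 / (32290.1440 * 1.8090) = 1.8831e-05 mol/L
c_final = A_f / (epsilon * l) = 0.6580 / (32290.1440 * 1.8090) = 1.1265e-05 mol/L
Exhaustion = (c_initial - c_final) / c_initial * 100 = (1.8831e-05 - 1.1265e-05) / 1.8831e-05 * 100 = 40.1818 %


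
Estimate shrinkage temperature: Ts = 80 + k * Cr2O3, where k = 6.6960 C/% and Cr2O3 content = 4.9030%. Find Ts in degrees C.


Formula: Ts = 80 + k * Cr2O3
Substituting: Ts = 80 + 6.6960 * 4.9030
Result: 112.8305 C


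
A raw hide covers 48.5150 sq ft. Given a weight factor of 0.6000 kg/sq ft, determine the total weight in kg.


Formula: Weight = area * weight_per_sqft
Substituting: Weight = 48.5150 * 0.6000
Result: 29.1090 kg


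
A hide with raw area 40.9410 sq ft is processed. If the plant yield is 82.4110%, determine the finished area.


Formula: finished = raw * yield / 100
Substituting: finished = 40.9410 * 82.4110 / 100
Result: 33.7399 sq ft


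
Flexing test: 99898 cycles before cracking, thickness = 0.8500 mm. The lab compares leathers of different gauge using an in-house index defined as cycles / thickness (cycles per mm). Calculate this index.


Formula: Index = cycles / thickness
Substituting: Index = 99898 / 0.8500
Result: 117527.0588 cycles/mm


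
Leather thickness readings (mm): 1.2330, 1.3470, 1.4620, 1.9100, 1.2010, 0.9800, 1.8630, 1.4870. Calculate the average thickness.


Formula: Average = sum / n
Substituting: Average = 11.4830 / 8
Result: 1.4354 mm


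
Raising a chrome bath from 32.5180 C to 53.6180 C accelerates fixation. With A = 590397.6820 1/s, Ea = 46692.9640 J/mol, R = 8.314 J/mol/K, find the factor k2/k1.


T1 = 32.5180 + 273.15 = 305.6680 K; T2 = 53.6180 + 273.15 = 326.7680 K
k1 = A * exp(-Ea/(R*T1)) = 590397.6820 * exp(-46692.9640/(8.314*305.6680)) = 0.00618932 1/s
k2 = A * exp(-Ea/(R*T2)) = 590397.6820 * exp(-46692.9640/(8.314*326.7680)) = 0.0202719 1/s
k2/k1 = 0.0202719 / 0.00618932 = 3.2753


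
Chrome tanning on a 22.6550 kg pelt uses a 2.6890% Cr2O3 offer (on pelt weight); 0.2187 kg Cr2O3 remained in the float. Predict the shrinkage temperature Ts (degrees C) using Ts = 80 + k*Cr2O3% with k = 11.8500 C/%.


Offered = pelt * offer_pct / 100 = 22.6550 * 2.6890 / 100 = 0.6092 kg
Uptake = offered - residual = 0.6092 - 0.2187 = 0.3905 kg
Cr2O3% on pelt = uptake / pelt * 100 = 0.3905 / 22.6550 * 100 = 1.7237 %
Ts = 80 + k * Cr2O3% = 80 + 11.8500 * 1.7237 = 100.4253 C
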